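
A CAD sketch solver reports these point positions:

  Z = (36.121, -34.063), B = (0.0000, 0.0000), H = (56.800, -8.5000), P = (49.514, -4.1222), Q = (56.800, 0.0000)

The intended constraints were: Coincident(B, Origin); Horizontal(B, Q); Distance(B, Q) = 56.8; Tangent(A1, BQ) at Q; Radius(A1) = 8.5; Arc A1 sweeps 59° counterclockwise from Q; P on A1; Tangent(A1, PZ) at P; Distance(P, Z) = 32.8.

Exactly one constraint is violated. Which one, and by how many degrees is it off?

Tangent(A1, PZ) at P — off by 6.90°.

B = (0.00, 0.00) ✓; B.y = 0.00, Q.y = 0.00 ✓; |BQ| = 56.80 ✓; ∠(HQ, QB) = 90.00° ✓; |HQ| = 8.500 ✓; bearing(H→P) − bearing(H→Q) = 59.00° ✓; |HP| = 8.500 ✓; ∠(HP, PZ) = 83.10° ✗; |PZ| = 32.80 ✓.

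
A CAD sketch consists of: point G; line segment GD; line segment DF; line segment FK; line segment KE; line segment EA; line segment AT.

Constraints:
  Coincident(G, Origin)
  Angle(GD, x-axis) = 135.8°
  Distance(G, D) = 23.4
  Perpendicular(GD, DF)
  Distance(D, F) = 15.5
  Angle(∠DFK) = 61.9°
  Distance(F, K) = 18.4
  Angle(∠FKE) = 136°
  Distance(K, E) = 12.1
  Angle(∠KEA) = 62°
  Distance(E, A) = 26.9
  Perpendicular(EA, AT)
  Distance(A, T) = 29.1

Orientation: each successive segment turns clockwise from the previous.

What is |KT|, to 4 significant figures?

28.10

G is at the origin; GD runs at 135.8° with length 23.4, so D = (-16.78, 16.31). The perpendicularity gives DF at right angles to GD, so DF runs at 45.80°; with |DF| = 15.5, F = (-5.970, 27.43). ∠DFK = 61.9° gives FK at -72.30° from the x-axis; with |FK| = 18.4, K = (-0.3754, 9.897). ∠FKE = 136.0° gives KE at -116.3° from the x-axis; with |KE| = 12.1, E = (-5.737, -0.9507). ∠KEA = 62.0° gives EA at 125.7° from the x-axis; with |EA| = 26.9, A = (-21.43, 20.89). EA is perpendicular to AT, so AT runs at 35.70°; with |AT| = 29.1, T = (2.198, 37.88). Then |KT| = |T − K| = 28.10.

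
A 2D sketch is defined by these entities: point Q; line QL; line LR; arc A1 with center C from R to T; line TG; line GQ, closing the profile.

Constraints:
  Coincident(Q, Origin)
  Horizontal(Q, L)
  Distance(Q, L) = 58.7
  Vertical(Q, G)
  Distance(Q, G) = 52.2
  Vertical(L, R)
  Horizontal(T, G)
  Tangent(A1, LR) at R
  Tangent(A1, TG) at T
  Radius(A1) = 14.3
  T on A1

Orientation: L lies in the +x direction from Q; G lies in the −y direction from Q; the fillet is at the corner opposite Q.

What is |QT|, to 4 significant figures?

68.53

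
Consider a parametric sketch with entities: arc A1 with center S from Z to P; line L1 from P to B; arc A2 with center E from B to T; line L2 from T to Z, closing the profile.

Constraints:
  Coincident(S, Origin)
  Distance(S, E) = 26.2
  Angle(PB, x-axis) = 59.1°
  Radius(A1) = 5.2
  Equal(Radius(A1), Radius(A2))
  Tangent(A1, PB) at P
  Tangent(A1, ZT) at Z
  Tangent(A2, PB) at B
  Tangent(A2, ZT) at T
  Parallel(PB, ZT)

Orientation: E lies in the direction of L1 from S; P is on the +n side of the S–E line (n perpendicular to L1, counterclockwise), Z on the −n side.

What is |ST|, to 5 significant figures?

26.711

The slot axis is L1's direction at 59.1°, so u = (cos 59.1°, sin 59.1°) = (0.51354, 0.85806) and n = (−sin 59.1°, cos 59.1°) = (-0.85806, 0.51354). S is at the origin and E lies 26.2 along u from S, so E = 26.2·u = (13.455, 22.481). Tangency of A1 to both parallel lines with radius 5.2 puts P and Z at S ± 5.2·n: P = (-4.4619, 2.6704), Z = (4.4619, -2.6704). Equal radii place B and T the same way about E: B = E + 5.2·n = (8.9928, 25.152), T = E − 5.2·n = (17.917, 19.811). Then |ST| = |T − S| = 26.711.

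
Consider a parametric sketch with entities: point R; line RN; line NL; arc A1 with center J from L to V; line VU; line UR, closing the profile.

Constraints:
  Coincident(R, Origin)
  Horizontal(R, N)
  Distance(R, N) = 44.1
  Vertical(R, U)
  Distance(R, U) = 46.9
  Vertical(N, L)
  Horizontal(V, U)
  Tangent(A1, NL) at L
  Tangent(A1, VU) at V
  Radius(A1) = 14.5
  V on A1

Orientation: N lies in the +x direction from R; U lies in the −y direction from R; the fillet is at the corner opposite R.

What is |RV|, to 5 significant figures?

55.460

R is at the origin; R and N share the same y with |RN| = 44.1 and N on the +x side, so N = (44.100, 0.0000). R and U share the same x with |RU| = 46.9 and U on the −y side, so U = (0.0000, -46.900). The virtual corner opposite R is at (44.100, -46.900). A1 meets NL tangentially, so JL is at right angles to NL and tangency of A1 to VU means the radius JV is perpendicular to VU, with radius 14.5, so the center J sits 14.5 in from both sides at J = (29.600, -32.400). That places the tangent points at L = (44.100, -32.400) on NL and V = (29.600, -46.900) on VU. Then |RV| = |V − R| = 55.460.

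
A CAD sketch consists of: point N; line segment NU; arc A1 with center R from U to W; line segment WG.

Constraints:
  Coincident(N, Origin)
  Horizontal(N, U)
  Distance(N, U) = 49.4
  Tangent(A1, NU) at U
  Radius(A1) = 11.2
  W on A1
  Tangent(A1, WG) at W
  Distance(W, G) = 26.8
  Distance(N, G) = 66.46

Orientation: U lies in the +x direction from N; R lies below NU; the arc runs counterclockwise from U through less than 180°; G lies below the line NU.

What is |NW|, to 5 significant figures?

43.098

N is at the origin; N and U share the same y with |NU| = 49.4 and U on the +x side, so U = (49.400, 0.0000). Tangency of A1 to NU means the radius RU is perpendicular to NU, so R = U + (0, -11.2) = (49.400, -11.200). Since RW ⟂ WG (tangency), |RG| = √(11.2² + 26.8²) = 29.046 regardless of where W sits on A1. So G lies on both circle(N, 66.46) and circle(R, 29.046); the below-NU intersection is G = (53.064, -40.014). W is the foot of the tangent from G: W = (39.693, -16.788).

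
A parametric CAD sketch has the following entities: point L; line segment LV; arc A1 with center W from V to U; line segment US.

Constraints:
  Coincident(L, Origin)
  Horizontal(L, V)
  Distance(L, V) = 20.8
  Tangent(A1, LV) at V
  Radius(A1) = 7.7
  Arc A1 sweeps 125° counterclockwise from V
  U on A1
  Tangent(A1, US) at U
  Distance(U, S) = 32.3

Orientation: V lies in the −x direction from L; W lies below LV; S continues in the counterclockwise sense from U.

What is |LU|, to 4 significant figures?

29.69

Since A1 is tangent to LV there, WV ⟂ LV, so W = V + (0, -7.7) = (-20.80, -7.700). On A1, V sits at bearing 90° from W; a 125° counterclockwise sweep puts U at bearing 215°, so U = W + 7.7·(cos 215°, sin 215°) = (-27.11, -12.12). Then |LU| = |U − L| = 29.69.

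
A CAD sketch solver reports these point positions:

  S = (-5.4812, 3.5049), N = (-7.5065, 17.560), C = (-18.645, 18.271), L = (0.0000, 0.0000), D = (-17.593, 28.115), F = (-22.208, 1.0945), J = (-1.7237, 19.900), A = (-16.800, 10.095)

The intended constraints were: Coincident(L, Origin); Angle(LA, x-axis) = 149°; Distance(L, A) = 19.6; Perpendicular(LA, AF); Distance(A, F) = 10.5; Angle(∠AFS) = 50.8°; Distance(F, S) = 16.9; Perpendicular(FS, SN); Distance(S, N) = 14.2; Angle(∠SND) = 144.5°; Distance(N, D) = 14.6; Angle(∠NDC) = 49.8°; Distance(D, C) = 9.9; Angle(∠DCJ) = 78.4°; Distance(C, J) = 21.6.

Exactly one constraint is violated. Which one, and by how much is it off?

Distance(C, J) = 21.6 — off by 4.60.

L = (0.00, 0.00) ✓; LA at 149.0° ✓; |LA| = 19.60 ✓; ∠(LA, AF) = 90.00° ✓; |AF| = 10.50 ✓; ∠AFS = 50.80° ✓; |FS| = 16.90 ✓; ∠(FS, SN) = 90.00° ✓; |SN| = 14.20 ✓; ∠SND = 144.5° ✓; |ND| = 14.60 ✓; ∠NDC = 49.80° ✓; |DC| = 9.900 ✓; ∠DCJ = 78.40° ✓; |CJ| = 17.00 ✗.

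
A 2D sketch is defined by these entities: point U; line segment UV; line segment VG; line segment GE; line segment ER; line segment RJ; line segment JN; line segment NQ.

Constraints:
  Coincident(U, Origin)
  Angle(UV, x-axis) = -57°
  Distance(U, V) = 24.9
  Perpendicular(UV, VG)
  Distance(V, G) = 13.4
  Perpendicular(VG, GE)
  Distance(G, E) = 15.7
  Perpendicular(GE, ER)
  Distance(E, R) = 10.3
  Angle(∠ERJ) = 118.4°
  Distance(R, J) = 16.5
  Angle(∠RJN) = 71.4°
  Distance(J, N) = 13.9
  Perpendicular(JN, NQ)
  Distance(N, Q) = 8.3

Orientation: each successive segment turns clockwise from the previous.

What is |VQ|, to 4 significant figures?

12.50

U is at the origin; UV runs at -57.0° with length 24.9, so V = (13.56, -20.88). UV is perpendicular to VG, so VG runs at -147.0°; with |VG| = 13.4, G = (2.323, -28.18). VG is perpendicular to GE, so GE runs at 123.0°; with |GE| = 15.7, E = (-6.228, -15.01). The perpendicularity gives ER at right angles to GE, so ER runs at 33.00°; with |ER| = 10.3, R = (2.411, -9.404). ∠ERJ = 118.4° gives RJ at -28.60° from the x-axis; with |RJ| = 16.5, J = (16.90, -17.30). ∠RJN = 71.4° gives JN at -137.2° from the x-axis; with |JN| = 13.9, N = (6.699, -26.75). JN is perpendicular to NQ, so NQ runs at 132.8°; with |NQ| = 8.3, Q = (1.059, -20.66). Then |VQ| = |Q − V| = 12.50.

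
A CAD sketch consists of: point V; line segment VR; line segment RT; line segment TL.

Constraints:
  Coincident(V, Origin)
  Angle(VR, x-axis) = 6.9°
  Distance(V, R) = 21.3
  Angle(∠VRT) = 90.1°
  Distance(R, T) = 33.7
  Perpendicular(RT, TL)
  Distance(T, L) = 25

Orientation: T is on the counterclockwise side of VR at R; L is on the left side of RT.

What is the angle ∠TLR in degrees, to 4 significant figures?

53.43°

∠VRT = 90.1°, so RT runs at 6.9° + (180° − 90.1°) = 96.80° from the x-axis; with |RT| = 33.7, T = R + 33.7·(cos 96.80°, sin 96.80°) = (17.16, 36.02). RT ⟂ TL; with |TL| = 25.0 on the left of RT, L = T + 25.0·(-0.9930, -0.1184) = (-7.669, 33.06). Then cos ∠TLR = LT·LR / (|LT||LR|), giving 53.43°.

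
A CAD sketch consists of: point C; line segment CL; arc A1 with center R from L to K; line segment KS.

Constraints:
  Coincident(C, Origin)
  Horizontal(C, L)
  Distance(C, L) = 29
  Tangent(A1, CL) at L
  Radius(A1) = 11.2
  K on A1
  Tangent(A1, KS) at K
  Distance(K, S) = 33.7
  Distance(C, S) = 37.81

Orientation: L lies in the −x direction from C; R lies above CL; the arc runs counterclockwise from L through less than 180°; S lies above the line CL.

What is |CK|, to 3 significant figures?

19.9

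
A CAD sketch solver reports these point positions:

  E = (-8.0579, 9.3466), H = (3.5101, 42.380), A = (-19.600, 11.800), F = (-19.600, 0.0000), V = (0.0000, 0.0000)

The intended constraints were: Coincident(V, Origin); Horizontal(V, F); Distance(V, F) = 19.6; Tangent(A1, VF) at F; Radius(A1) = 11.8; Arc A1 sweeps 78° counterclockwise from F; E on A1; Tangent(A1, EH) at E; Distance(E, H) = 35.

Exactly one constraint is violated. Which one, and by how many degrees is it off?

Tangent(A1, EH) at E — off by 7.30°.

V = (0.00, 0.00) ✓; V.y = 0.00, F.y = 0.00 ✓; |VF| = 19.60 ✓; ∠(AF, FV) = 90.00° ✓; |AF| = 11.80 ✓; bearing(A→E) − bearing(A→F) = 78.00° ✓; |AE| = 11.80 ✓; ∠(AE, EH) = 97.30° ✗; |EH| = 35.00 ✓.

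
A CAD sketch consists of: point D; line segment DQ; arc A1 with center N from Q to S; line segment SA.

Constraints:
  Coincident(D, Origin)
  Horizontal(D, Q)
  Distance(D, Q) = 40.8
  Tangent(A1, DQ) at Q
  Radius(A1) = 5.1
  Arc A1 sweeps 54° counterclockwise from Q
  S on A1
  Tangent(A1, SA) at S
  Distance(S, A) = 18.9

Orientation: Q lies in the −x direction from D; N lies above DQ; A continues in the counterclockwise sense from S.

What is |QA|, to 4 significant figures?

23.12

D is at the origin; DQ is horizontal with |DQ| = 40.8 and Q on the −x side, so Q = (-40.80, 0.000). A1 meets DQ tangentially, so NQ is at right angles to DQ, so N = Q + (0, 5.1) = (-40.80, 5.100). On A1, Q sits at bearing -90° from N; a 54° counterclockwise sweep puts S at bearing -36°, so S = N + 5.1·(cos -36°, sin -36°) = (-36.67, 2.102). Tangency of A1 to SA means the radius NS is perpendicular to SA, so SA runs along (−sin -36°, cos -36°); with |SA| = 18.9, A = (-25.56, 17.39). Then |QA| = |A − Q| = 23.12.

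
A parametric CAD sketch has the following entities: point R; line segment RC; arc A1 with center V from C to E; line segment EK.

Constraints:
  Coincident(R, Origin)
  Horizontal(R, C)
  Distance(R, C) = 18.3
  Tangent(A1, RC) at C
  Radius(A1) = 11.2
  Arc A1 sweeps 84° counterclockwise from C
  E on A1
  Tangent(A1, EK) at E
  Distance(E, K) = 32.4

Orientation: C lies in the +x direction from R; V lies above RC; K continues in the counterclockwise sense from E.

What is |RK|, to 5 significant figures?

53.504

On A1, C sits at bearing -90° from V; an 84° counterclockwise sweep puts E at bearing -6°, so E = V + 11.2·(cos -6°, sin -6°) = (29.439, 10.029). Tangency of A1 to EK means the radius VE is perpendicular to EK, so EK runs along (−sin -6°, cos -6°); with |EK| = 32.4, K = (32.825, 42.252). Then |RK| = |K − R| = 53.504.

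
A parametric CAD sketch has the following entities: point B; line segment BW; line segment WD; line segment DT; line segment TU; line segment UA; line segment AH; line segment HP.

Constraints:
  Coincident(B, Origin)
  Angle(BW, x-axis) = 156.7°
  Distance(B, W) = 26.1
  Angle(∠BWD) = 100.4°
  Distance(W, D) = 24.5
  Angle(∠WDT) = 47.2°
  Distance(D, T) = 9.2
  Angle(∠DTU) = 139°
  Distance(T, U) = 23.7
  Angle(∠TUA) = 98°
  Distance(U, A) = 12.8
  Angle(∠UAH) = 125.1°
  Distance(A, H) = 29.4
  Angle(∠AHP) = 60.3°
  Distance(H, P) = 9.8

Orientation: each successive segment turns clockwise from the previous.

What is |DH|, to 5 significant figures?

28.887

∠TUA = 98.0° gives UA at -178.70° from the x-axis; with |UA| = 12.8, A = (-28.879, 2.7767). ∠UAH = 125.1° gives AH at 126.40° from the x-axis; with |AH| = 29.4, H = (-46.326, 26.441). Then |DH| = |H − D| = 28.887.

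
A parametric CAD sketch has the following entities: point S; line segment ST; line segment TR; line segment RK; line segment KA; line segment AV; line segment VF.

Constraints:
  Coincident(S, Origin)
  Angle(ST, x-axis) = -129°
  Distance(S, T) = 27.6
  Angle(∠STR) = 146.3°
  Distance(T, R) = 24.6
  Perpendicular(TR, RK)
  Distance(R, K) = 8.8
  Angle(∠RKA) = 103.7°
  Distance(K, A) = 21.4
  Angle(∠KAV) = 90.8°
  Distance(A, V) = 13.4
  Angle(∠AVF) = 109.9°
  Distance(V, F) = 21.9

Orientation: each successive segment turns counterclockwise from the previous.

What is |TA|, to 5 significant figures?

14.382

TR ⟂ RK, so RK runs at -5.3000°; with |RK| = 8.8, K = (-10.879, -46.757). ∠RKA = 103.7° gives KA at 71.000° from the x-axis; with |KA| = 21.4, A = (-3.9120, -26.523). Then |TA| = |A − T| = 14.382.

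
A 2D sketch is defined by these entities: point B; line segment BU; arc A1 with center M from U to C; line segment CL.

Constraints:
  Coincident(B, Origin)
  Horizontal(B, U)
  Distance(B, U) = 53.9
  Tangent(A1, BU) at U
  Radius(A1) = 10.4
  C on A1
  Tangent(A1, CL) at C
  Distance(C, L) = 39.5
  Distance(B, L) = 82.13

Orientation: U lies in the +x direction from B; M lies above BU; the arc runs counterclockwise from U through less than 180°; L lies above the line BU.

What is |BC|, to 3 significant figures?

65.1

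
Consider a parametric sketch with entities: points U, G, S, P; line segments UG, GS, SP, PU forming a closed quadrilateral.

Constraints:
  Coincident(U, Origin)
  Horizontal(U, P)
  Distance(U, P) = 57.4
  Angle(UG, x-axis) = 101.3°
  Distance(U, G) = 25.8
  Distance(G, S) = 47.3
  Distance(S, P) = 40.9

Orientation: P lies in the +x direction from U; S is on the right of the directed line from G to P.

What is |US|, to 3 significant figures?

24.6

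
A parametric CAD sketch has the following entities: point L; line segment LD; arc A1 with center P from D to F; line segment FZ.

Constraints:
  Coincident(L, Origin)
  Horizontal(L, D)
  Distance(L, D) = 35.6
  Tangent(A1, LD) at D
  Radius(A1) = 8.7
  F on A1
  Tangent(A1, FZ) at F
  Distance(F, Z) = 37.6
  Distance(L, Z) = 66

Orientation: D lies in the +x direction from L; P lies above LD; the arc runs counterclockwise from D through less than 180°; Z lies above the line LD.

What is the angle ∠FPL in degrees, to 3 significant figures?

160°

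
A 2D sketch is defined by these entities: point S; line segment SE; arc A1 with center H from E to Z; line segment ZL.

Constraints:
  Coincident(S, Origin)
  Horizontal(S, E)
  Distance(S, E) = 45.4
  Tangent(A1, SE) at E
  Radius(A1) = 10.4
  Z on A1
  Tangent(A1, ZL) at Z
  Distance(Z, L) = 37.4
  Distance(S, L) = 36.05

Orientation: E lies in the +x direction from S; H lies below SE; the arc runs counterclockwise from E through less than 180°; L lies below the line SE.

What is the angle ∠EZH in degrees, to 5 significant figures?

64.226°

Checks: |HZ| = 10.40 ✓; ∠(HZ, ZL) = 90.00° ✓; |ZL| = 37.40 ✓; |SL| = 36.05 ✓.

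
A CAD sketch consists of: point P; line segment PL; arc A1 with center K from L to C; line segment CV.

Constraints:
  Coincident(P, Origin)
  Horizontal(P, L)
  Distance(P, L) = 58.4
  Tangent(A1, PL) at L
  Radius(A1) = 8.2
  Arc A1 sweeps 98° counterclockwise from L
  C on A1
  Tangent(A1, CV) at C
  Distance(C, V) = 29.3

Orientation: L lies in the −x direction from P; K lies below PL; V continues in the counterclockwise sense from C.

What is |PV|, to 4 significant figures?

73.28

P is at the origin; P and L share the same y with |PL| = 58.4 and L on the −x side, so L = (-58.40, 0.000). The tangent condition forces KL to be normal to PL, so K = L + (0, -8.2) = (-58.40, -8.200). On A1, L sits at bearing 90° from K; a 98° counterclockwise sweep puts C at bearing 188°, so C = K + 8.2·(cos 188°, sin 188°) = (-66.52, -9.341). A1 meets CV tangentially, so KC is at right angles to CV, so CV runs along (−sin 188°, cos 188°); with |CV| = 29.3, V = (-62.44, -38.36). Then |PV| = |V − P| = 73.28.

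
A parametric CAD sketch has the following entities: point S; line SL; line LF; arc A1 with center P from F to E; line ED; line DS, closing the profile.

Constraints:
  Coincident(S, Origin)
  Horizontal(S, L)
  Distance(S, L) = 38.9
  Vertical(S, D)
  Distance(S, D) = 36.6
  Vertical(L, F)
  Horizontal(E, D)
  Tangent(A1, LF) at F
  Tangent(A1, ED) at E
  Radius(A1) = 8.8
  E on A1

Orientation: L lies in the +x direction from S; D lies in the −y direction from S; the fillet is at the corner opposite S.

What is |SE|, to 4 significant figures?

47.39

S is at the origin; S and L share the same y with |SL| = 38.9 and L on the +x side, so L = (38.90, 0.000). SD is vertical with |SD| = 36.6 and D on the −y side, so D = (0.000, -36.60). The virtual corner opposite S is at (38.90, -36.60). Tangency of A1 to LF means the radius PF is perpendicular to LF and since A1 is tangent to ED there, PE ⟂ ED, with radius 8.8, so the center P sits 8.8 in from both sides at P = (30.10, -27.80). That places the tangent points at F = (38.90, -27.80) on LF and E = (30.10, -36.60) on ED. Then |SE| = |E − S| = 47.39.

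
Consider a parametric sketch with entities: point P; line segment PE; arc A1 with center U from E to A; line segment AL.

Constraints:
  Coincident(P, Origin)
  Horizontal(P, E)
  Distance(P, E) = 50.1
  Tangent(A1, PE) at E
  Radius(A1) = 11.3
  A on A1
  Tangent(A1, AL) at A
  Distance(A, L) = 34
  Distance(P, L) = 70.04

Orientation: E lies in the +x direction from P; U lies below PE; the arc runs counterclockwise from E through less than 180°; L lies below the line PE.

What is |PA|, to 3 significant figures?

42.4

Checks: ∠(UE, EP) = 90.00° ✓; |UE| = 11.30 ✓; |UA| = 11.30 ✓; ∠(UA, AL) = 90.00° ✓; |AL| = 34.00 ✓; |PL| = 70.04 ✓.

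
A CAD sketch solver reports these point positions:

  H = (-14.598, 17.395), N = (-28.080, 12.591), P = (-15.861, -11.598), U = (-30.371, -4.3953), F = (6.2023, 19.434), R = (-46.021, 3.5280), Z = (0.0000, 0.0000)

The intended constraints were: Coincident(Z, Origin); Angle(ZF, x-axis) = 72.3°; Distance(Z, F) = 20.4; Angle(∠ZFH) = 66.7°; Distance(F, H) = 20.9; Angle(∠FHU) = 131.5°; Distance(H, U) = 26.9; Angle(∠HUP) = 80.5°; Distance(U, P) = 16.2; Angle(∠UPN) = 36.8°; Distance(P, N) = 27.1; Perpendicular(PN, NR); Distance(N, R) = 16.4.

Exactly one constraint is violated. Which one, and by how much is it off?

Distance(N, R) = 16.4 — off by 3.70.

Z = (0.00, 0.00) ✓; ZF at 72.30° ✓; |ZF| = 20.40 ✓; ∠ZFH = 66.70° ✓; |FH| = 20.90 ✓; ∠FHU = 131.5° ✓; |HU| = 26.90 ✓; ∠HUP = 80.50° ✓; |UP| = 16.20 ✓; ∠UPN = 36.80° ✓; |PN| = 27.10 ✓; ∠(PN, NR) = 90.00° ✓; |NR| = 20.10 ✗.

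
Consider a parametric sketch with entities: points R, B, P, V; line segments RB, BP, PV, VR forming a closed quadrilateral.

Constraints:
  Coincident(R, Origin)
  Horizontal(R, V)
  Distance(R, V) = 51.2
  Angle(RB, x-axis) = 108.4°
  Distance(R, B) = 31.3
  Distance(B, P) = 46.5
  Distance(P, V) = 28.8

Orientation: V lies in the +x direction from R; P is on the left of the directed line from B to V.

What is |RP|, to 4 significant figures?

43.93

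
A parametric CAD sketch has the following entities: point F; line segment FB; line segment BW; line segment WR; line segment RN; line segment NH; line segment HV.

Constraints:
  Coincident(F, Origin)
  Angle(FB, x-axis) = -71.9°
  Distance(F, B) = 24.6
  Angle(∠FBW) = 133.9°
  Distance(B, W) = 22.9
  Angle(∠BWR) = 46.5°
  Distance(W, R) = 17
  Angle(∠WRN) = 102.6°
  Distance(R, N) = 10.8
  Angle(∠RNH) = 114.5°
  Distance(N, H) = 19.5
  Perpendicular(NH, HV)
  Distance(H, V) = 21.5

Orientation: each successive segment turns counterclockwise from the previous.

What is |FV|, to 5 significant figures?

50.875

F is at the origin; FB runs at -71.9° with length 24.6, so B = (7.6426, -23.383). ∠FBW = 133.9° gives BW at -25.800° from the x-axis; with |BW| = 22.9, W = (28.260, -33.349). ∠BWR = 46.5° gives WR at 107.70° from the x-axis; with |WR| = 17.0, R = (23.091, -17.154). ∠WRN = 102.6° gives RN at -174.90° from the x-axis; with |RN| = 10.8, N = (12.334, -18.114). ∠RNH = 114.5° gives NH at -109.40° from the x-axis; with |NH| = 19.5, H = (5.8570, -36.507). NH ⟂ HV, so HV runs at -19.400°; with |HV| = 21.5, V = (26.136, -43.649). Then |FV| = |V − F| = 50.875.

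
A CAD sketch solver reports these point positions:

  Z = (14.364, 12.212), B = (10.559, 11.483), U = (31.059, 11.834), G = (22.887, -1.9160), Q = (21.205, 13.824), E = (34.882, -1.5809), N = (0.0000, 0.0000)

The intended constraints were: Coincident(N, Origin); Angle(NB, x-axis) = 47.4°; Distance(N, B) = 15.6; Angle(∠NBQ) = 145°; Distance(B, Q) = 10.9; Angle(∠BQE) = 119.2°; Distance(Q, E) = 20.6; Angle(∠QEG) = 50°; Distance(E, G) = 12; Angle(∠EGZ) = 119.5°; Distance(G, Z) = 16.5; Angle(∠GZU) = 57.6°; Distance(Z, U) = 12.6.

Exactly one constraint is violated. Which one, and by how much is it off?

Distance(Z, U) = 12.6 — off by 4.10.

N = (0.00, 0.00) ✓; NB at 47.40° ✓; |NB| = 15.60 ✓; ∠NBQ = 145.0° ✓; |BQ| = 10.90 ✓; ∠BQE = 119.2° ✓; |QE| = 20.60 ✓; ∠QEG = 50.00° ✓; |EG| = 12.00 ✓; ∠EGZ = 119.5° ✓; |GZ| = 16.50 ✓; ∠GZU = 57.60° ✓; |ZU| = 16.70 ✗.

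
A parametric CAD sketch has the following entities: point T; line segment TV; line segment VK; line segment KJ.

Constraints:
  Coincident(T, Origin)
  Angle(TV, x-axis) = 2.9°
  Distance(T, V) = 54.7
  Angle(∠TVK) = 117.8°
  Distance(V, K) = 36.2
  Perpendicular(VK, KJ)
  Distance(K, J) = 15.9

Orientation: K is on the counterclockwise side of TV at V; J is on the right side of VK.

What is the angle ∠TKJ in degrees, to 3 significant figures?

128°

T is at the origin; TV runs at 2.9° with length 54.7, so V = 54.7·(cos 2.9°, sin 2.9°) = (54.6, 2.77). ∠TVK = 117.8°, so VK runs at 2.9° + (180° − 117.8°) = 65.1° from the x-axis; with |VK| = 36.2, K = V + 36.2·(cos 65.1°, sin 65.1°) = (69.9, 35.6). VK is perpendicular to KJ; with |KJ| = 15.9 on the right of VK, J = K + 15.9·(0.907, -0.421) = (84.3, 28.9). Then cos ∠TKJ = KT·KJ / (|KT||KJ|), giving 128°.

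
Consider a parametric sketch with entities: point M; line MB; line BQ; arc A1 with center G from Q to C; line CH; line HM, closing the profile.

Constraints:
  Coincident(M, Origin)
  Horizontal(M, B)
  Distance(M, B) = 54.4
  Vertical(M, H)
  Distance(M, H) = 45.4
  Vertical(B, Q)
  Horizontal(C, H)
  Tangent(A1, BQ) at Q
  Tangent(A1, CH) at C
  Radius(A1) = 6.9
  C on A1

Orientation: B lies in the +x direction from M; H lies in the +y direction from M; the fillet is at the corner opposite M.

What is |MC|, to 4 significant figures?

65.71

M is at the origin; MB is horizontal with |MB| = 54.4 and B on the +x side, so B = (54.40, 0.000). M and H share the same x with |MH| = 45.4 and H on the +y side, so H = (0.000, 45.40). The virtual corner opposite M is at (54.40, 45.40). A1 meets BQ tangentially, so GQ is at right angles to BQ and the tangent condition forces GC to be normal to CH, with radius 6.9, so the center G sits 6.9 in from both sides at G = (47.50, 38.50). That places the tangent points at Q = (54.40, 38.50) on BQ and C = (47.50, 45.40) on CH. Then |MC| = |C − M| = 65.71.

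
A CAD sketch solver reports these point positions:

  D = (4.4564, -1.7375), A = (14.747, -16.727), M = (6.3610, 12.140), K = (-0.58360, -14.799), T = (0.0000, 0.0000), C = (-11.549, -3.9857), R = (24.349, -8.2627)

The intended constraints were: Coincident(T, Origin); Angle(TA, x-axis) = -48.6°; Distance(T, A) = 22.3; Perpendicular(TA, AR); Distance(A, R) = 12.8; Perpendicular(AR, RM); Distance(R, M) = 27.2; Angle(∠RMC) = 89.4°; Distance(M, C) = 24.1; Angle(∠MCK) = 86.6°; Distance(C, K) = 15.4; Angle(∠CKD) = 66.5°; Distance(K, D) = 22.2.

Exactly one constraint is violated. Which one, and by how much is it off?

Distance(K, D) = 22.2 — off by 8.20.

T = (0.00, 0.00) ✓; TA at -48.60° ✓; |TA| = 22.30 ✓; ∠(TA, AR) = 90.00° ✓; |AR| = 12.80 ✓; ∠(AR, RM) = 90.00° ✓; |RM| = 27.20 ✓; ∠RMC = 89.40° ✓; |MC| = 24.10 ✓; ∠MCK = 86.60° ✓; |CK| = 15.40 ✓; ∠CKD = 66.50° ✓; |KD| = 14.00 ✗.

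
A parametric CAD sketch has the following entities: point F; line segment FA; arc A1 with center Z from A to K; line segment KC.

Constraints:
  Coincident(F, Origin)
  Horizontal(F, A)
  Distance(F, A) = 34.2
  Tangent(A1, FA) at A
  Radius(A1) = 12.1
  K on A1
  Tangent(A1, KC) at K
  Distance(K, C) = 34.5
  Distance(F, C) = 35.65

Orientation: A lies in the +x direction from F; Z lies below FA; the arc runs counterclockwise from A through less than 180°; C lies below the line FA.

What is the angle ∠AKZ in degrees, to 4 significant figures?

60.78°

Checks: F = (0.00, 0.00) ✓; |ZK| = 12.10 ✓; ∠(ZK, KC) = 90.00° ✓; |KC| = 34.50 ✓; |FC| = 35.65 ✓.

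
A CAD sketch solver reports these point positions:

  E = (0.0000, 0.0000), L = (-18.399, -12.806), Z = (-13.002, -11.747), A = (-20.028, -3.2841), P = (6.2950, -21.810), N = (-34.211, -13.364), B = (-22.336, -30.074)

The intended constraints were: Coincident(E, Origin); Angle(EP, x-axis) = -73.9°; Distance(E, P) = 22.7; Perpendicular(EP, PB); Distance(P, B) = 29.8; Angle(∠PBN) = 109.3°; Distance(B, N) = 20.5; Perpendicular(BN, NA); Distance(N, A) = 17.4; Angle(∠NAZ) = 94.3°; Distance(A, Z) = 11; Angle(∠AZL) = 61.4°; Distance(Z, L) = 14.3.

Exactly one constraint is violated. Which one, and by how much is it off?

Distance(Z, L) = 14.3 — off by 8.80.

E = (0.00, 0.00) ✓; EP at -73.90° ✓; |EP| = 22.70 ✓; ∠(EP, PB) = 90.00° ✓; |PB| = 29.80 ✓; ∠PBN = 109.3° ✓; |BN| = 20.50 ✓; ∠(BN, NA) = 90.00° ✓; |NA| = 17.40 ✓; ∠NAZ = 94.30° ✓; |AZ| = 11.00 ✓; ∠AZL = 61.40° ✓; |ZL| = 5.500 ✗.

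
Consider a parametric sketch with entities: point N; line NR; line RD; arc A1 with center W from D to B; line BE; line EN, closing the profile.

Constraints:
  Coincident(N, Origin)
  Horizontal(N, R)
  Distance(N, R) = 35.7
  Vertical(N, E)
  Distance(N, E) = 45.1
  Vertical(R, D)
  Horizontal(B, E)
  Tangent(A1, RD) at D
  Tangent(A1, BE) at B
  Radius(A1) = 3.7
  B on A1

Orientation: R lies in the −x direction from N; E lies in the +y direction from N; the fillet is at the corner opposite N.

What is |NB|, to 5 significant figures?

55.299

The virtual corner opposite N is at (-35.700, 45.100). Tangency of A1 to RD means the radius WD is perpendicular to RD and A1 meets BE tangentially, so WB is at right angles to BE, with radius 3.7, so the center W sits 3.7 in from both sides at W = (-32.000, 41.400). That places the tangent points at D = (-35.700, 41.400) on RD and B = (-32.000, 45.100) on BE. Then |NB| = |B − N| = 55.299.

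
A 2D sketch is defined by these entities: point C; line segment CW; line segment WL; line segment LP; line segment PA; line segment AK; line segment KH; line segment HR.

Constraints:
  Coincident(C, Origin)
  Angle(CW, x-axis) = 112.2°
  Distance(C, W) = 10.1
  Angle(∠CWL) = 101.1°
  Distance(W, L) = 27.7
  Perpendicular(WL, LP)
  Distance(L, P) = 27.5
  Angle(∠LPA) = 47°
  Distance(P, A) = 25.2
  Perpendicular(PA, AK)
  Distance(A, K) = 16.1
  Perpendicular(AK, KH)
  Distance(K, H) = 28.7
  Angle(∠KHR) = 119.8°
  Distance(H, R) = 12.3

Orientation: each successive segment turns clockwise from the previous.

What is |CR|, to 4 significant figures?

45.14

C is at the origin; CW runs at 112.2° with length 10.1, so W = (-3.816, 9.351). ∠CWL = 101.1° gives WL at 33.30° from the x-axis; with |WL| = 27.7, L = (19.34, 24.56). The perpendicularity gives LP at right angles to WL, so LP runs at -56.70°; with |LP| = 27.5, P = (34.43, 1.575). ∠LPA = 47.0° gives PA at 170.3° from the x-axis; with |PA| = 25.2, A = (9.594, 5.820). The perpendicularity gives AK at right angles to PA, so AK runs at 80.30°; with |AK| = 16.1, K = (12.31, 21.69). AK ⟂ KH, so KH runs at -9.700°; with |KH| = 28.7, H = (40.60, 16.85). ∠KHR = 119.8° gives HR at -69.90° from the x-axis; with |HR| = 12.3, R = (44.82, 5.304). Then |CR| = |R − C| = 45.14.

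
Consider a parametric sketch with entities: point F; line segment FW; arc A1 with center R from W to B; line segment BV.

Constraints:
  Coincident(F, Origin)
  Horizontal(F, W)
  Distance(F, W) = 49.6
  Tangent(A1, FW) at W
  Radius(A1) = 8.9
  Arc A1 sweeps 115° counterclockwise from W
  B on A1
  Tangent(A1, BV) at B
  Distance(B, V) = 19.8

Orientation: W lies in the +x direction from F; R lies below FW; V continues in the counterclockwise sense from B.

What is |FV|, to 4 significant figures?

58.54

On A1, W sits at bearing 90° from R; a 115° counterclockwise sweep puts B at bearing 205°, so B = R + 8.9·(cos 205°, sin 205°) = (41.53, -12.66). Tangency of A1 to BV means the radius RB is perpendicular to BV, so BV runs along (−sin 205°, cos 205°); with |BV| = 19.8, V = (49.90, -30.61). Then |FV| = |V − F| = 58.54.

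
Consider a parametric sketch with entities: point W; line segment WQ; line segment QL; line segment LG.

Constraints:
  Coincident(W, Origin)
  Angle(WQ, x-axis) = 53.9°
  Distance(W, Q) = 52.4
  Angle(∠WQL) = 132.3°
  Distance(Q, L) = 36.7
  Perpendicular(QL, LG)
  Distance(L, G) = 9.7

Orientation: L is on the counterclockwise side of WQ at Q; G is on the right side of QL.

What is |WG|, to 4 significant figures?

86.76

W is at the origin; WQ runs at 53.9° with length 52.4, so Q = 52.4·(cos 53.9°, sin 53.9°) = (30.87, 42.34). ∠WQL = 132.3°, so QL runs at 53.9° + (180° − 132.3°) = 101.6° from the x-axis; with |QL| = 36.7, L = Q + 36.7·(cos 101.6°, sin 101.6°) = (23.49, 78.29). QL is perpendicular to LG; with |LG| = 9.7 on the right of QL, G = L + 9.7·(0.9796, 0.2011) = (33.00, 80.24). Then |WG| = |G − W| = 86.76.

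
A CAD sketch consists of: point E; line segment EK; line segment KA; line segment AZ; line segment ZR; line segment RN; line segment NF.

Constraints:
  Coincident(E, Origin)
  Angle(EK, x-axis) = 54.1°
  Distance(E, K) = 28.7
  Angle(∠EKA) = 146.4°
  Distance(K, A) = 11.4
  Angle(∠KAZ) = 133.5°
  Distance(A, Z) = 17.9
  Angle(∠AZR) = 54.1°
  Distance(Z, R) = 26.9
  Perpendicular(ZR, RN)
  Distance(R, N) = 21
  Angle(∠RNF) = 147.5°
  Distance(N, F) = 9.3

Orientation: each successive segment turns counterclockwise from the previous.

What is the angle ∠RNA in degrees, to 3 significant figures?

68.4°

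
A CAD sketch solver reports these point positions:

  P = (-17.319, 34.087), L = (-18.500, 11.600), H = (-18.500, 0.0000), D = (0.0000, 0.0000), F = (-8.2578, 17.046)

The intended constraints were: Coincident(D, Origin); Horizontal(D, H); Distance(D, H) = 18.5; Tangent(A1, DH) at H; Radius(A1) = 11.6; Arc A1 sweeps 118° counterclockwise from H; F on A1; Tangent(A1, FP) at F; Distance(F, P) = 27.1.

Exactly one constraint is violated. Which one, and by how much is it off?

Distance(F, P) = 27.1 — off by 7.80.

D = (0.00, 0.00) ✓; D.y = 0.00, H.y = 0.00 ✓; |DH| = 18.50 ✓; ∠(LH, HD) = 90.00° ✓; |LH| = 11.60 ✓; bearing(L→F) − bearing(L→H) = 118.0° ✓; |LF| = 11.60 ✓; ∠(LF, FP) = 90.00° ✓; |FP| = 19.30 ✗.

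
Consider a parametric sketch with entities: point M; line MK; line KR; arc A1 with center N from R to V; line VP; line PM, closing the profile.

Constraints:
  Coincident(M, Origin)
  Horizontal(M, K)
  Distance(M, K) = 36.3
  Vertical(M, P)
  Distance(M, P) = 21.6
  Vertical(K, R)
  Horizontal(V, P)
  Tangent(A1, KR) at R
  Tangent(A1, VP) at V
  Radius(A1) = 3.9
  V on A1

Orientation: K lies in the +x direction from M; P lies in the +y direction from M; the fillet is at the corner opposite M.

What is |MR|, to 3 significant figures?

40.4

M is at the origin; MK is horizontal with |MK| = 36.3 and K on the +x side, so K = (36.3, 0.00). M and P share the same x with |MP| = 21.6 and P on the +y side, so P = (0.00, 21.6). The virtual corner opposite M is at (36.3, 21.6). Tangency of A1 to KR means the radius NR is perpendicular to KR and A1 meets VP tangentially, so NV is at right angles to VP, with radius 3.9, so the center N sits 3.9 in from both sides at N = (32.4, 17.7). That places the tangent points at R = (36.3, 17.7) on KR and V = (32.4, 21.6) on VP. Then |MR| = |R − M| = 40.4.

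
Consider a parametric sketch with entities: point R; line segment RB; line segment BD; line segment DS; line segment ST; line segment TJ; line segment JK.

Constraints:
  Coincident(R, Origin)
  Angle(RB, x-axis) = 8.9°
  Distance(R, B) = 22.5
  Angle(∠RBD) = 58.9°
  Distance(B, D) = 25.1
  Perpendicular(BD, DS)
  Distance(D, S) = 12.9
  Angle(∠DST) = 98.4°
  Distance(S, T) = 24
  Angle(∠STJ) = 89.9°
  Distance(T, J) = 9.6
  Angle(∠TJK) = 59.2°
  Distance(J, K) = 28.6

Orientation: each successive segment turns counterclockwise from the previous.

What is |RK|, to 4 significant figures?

14.84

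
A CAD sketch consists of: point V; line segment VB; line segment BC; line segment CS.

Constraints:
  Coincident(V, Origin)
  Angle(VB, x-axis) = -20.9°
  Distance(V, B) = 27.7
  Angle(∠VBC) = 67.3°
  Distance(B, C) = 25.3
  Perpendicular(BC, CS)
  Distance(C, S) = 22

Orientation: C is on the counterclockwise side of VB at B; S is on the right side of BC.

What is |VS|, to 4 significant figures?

49.75

∠VBC = 67.3°, so BC runs at -20.9° + (180° − 67.3°) = 91.80° from the x-axis; with |BC| = 25.3, C = B + 25.3·(cos 91.80°, sin 91.80°) = (25.08, 15.41). The perpendicularity gives CS at right angles to BC; with |CS| = 22.0 on the right of BC, S = C + 22.0·(0.9995, 0.03141) = (47.07, 16.10). Then |VS| = |S − V| = 49.75.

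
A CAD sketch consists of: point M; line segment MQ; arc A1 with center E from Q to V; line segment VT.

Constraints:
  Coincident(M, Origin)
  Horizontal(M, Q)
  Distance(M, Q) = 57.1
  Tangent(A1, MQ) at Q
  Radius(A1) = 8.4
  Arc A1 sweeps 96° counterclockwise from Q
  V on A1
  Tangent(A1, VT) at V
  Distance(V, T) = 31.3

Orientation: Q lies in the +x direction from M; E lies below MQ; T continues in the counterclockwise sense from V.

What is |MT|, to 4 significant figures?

65.87

M is at the origin; M and Q share the same y with |MQ| = 57.1 and Q on the +x side, so Q = (57.10, 0.000). A1 meets MQ tangentially, so EQ is at right angles to MQ, so E = Q + (0, -8.4) = (57.10, -8.400). On A1, Q sits at bearing 90° from E; a 96° counterclockwise sweep puts V at bearing 186°, so V = E + 8.4·(cos 186°, sin 186°) = (48.75, -9.278). A1 meets VT tangentially, so EV is at right angles to VT, so VT runs along (−sin 186°, cos 186°); with |VT| = 31.3, T = (52.02, -40.41). Then |MT| = |T − M| = 65.87.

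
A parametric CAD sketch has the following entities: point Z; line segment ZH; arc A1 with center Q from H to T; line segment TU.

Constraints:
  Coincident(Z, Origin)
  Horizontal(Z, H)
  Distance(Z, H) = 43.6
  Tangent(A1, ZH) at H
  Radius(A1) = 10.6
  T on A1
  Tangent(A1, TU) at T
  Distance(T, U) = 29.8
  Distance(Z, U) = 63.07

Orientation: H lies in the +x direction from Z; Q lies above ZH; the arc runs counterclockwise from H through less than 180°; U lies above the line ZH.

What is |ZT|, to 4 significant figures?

55.47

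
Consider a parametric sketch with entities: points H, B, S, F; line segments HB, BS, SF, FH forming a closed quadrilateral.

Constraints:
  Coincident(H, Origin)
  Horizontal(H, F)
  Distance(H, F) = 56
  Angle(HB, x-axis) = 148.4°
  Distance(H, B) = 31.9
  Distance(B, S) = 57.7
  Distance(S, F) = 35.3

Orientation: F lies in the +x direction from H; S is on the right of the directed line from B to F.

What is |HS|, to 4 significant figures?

25.83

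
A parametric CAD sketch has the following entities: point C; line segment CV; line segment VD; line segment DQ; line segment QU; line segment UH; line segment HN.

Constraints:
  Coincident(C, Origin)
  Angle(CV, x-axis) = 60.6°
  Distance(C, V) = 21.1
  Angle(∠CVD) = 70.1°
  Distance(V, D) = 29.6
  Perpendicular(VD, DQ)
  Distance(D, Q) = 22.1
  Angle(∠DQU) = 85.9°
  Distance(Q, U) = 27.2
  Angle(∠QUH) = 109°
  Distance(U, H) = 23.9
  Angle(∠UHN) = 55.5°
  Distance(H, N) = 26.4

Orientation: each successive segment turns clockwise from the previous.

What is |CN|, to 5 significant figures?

19.755

∠QUH = 109.0° gives UH at 55.600° from the x-axis; with |UH| = 23.9, H = (10.191, 23.087). ∠UHN = 55.5° gives HN at -68.900° from the x-axis; with |HN| = 26.4, N = (19.695, -1.5427). Then |CN| = |N − C| = 19.755.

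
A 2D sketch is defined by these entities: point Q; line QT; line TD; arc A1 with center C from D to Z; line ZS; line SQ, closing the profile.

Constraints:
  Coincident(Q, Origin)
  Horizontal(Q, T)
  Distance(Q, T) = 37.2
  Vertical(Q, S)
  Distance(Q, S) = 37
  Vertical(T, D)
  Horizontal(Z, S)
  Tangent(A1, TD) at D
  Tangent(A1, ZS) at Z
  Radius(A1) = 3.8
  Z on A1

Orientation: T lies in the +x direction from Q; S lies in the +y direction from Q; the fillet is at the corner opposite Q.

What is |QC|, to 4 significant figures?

47.09

QS is vertical with |QS| = 37.0 and S on the +y side, so S = (0.000, 37.00). The virtual corner opposite Q is at (37.20, 37.00). Since A1 is tangent to TD there, CD ⟂ TD and the tangent condition forces CZ to be normal to ZS, with radius 3.8, so the center C sits 3.8 in from both sides at C = (33.40, 33.20). Then |QC| = |C − Q| = 47.09.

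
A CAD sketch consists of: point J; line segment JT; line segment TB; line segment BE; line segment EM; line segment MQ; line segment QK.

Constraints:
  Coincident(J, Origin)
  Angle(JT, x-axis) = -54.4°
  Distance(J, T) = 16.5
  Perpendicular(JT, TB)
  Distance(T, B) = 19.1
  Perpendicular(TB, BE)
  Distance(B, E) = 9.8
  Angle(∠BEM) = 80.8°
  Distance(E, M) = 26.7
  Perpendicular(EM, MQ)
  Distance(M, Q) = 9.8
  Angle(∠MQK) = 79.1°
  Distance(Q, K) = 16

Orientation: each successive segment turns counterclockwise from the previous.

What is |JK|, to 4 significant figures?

17.79

J is at the origin; JT runs at -54.4° with length 16.5, so T = (9.605, -13.42). JT is perpendicular to TB, so TB runs at 35.60°; with |TB| = 19.1, B = (25.14, -2.298). The perpendicularity gives BE at right angles to TB, so BE runs at 125.6°; with |BE| = 9.8, E = (19.43, 5.671). ∠BEM = 80.8° gives EM at -135.2° from the x-axis; with |EM| = 26.7, M = (0.4849, -13.14). The perpendicularity gives MQ at right angles to EM, so MQ runs at -45.20°; with |MQ| = 9.8, Q = (7.390, -20.10). ∠MQK = 79.1° gives QK at 55.70° from the x-axis; with |QK| = 16.0, K = (16.41, -6.879). Then |JK| = |K − J| = 17.79.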